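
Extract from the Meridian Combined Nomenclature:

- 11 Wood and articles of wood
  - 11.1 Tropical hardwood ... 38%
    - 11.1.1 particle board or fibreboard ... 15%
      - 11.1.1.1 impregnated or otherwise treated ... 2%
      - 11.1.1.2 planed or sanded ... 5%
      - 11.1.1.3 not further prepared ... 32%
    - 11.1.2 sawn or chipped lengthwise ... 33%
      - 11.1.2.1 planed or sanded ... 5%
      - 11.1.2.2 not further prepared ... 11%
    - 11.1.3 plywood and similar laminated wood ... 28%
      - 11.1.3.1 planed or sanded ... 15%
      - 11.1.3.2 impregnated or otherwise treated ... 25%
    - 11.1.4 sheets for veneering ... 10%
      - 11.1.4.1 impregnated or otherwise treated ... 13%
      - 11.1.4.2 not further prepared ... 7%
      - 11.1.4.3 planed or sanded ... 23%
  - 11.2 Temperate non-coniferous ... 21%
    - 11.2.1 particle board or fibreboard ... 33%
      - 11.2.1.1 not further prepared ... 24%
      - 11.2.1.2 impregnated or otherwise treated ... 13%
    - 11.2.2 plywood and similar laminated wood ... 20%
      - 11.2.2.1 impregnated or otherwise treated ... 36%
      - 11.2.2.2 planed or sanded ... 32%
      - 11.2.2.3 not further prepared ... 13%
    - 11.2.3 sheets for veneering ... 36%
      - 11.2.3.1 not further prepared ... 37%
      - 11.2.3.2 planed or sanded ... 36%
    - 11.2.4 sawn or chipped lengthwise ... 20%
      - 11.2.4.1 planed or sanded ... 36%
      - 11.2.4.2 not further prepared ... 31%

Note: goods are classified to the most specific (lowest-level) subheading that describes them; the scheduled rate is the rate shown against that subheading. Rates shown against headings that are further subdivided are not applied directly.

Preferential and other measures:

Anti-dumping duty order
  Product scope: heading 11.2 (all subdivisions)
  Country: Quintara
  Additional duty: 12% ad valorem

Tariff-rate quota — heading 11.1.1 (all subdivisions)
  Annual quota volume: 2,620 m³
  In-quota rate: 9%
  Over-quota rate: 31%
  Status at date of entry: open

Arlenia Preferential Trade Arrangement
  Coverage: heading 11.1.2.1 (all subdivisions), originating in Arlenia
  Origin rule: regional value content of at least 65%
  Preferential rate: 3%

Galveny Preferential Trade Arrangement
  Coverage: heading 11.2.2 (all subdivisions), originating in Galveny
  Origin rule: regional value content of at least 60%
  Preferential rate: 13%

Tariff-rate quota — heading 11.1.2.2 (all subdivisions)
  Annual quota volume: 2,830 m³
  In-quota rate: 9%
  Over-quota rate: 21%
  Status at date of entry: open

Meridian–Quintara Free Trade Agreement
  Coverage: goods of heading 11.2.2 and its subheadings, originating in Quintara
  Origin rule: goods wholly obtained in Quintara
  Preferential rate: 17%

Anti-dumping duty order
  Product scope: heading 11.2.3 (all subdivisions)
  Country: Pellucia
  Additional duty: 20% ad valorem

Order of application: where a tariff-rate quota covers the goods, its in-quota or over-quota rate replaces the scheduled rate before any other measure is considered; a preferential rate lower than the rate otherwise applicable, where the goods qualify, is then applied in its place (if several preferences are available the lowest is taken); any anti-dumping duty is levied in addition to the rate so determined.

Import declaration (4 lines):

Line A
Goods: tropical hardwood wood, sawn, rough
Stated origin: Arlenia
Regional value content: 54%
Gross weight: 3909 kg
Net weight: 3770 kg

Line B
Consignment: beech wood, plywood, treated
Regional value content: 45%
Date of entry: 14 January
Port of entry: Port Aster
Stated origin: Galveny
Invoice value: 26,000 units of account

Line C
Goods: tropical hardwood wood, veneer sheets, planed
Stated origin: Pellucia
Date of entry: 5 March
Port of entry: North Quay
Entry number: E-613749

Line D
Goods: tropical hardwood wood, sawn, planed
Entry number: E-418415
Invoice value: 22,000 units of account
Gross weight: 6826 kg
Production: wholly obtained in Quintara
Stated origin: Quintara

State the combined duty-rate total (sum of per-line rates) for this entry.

Line A: tropical hardwood → 11.1; sawn → 11.1.2; rough → 11.1.2.2. Scheduled 11%. quota on 11.1.2.2 open → in-quota 9%; Arlenia agreement on 11.1.2.1: 11.1.2.2 not covered. → 9%.
Line B: beech → 11.2; plywood → 11.2.2; treated → 11.2.2.1. Scheduled 36%. Galveny agreement on 11.2.2: RVC < 60%. → 36%.
Line C: tropical hardwood → 11.1; veneer sheets → 11.1.4; planed → 11.1.4.3. Scheduled 23%. No special measure applies. → 23%.
Line D: tropical hardwood → 11.1; sawn → 11.1.2; planed → 11.1.2.1. Scheduled 5%. Quintara agreement on 11.2.2: 11.1.2.1 not covered. → 5%.
Sum: 9% + 36% + 23% + 5% = 73%.

73%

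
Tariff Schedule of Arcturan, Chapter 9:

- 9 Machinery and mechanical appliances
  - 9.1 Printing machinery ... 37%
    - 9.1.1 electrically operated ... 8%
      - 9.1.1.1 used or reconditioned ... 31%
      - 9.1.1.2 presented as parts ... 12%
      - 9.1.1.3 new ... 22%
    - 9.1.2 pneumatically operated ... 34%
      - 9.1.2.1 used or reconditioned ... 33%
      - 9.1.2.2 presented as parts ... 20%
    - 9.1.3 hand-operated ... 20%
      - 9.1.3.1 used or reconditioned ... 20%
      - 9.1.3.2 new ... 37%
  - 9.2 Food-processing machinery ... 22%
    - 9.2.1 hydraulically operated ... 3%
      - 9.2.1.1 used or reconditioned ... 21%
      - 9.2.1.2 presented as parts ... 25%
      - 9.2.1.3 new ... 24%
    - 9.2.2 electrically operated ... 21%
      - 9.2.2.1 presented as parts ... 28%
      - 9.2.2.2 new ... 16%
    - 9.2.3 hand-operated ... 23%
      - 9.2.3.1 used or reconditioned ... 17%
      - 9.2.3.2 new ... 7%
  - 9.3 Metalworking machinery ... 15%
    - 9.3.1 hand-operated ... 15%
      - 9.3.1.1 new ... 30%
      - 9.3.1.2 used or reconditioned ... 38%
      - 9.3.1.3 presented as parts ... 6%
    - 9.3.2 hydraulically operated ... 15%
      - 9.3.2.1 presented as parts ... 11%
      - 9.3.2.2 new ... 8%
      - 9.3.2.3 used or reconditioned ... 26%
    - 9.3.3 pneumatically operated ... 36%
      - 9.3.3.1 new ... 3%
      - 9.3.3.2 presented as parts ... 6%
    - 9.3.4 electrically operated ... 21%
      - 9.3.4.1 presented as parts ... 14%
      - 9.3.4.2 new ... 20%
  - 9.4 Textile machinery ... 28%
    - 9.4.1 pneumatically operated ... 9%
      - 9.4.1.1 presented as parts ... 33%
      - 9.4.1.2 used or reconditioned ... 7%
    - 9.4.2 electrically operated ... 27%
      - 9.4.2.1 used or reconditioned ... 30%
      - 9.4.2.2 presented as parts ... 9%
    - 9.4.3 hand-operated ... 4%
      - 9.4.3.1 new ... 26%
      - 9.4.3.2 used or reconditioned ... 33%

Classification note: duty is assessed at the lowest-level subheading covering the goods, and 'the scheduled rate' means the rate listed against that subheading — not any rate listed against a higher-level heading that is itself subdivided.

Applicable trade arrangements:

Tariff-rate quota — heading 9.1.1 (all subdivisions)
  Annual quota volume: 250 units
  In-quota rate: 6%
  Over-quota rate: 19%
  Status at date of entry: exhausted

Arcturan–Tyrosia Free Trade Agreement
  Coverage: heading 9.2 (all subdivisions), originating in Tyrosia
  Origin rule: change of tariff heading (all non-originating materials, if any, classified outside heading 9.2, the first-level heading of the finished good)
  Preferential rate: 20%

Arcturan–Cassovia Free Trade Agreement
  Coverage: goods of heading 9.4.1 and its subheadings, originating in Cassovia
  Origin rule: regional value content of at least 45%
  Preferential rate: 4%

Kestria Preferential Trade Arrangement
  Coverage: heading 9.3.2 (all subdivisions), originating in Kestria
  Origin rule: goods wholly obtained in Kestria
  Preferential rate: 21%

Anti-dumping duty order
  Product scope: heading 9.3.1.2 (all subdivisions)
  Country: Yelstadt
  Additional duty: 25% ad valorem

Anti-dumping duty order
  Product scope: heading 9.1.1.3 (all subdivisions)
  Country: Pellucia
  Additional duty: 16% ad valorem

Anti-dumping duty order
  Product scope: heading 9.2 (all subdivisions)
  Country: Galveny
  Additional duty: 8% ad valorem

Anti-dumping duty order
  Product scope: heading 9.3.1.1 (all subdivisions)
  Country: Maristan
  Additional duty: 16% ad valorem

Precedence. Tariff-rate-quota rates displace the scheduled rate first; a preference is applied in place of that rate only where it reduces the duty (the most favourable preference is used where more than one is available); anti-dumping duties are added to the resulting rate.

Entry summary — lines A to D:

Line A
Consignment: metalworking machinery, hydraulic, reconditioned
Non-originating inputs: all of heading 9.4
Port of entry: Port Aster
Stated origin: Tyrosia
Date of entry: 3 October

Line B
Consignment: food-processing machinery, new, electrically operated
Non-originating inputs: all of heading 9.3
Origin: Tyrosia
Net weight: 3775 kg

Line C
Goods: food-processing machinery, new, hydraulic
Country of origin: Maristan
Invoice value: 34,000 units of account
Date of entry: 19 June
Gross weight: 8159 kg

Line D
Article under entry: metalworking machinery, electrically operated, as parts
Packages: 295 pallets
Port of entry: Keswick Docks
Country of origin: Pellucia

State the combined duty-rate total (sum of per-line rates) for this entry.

80%

Line A: metalworking → 9.3; hydraulic → 9.3.2; reconditioned → 9.3.2.3. Scheduled 26%. Tyrosia agreement on 9.2: 9.3.2.3 not covered. → 26%.
Line B: food-processing → 9.2; electrically operated → 9.2.2; new → 9.2.2.2. Scheduled 16%. Tyrosia agreement on 9.2: CTH met → 20% available; preference 20% not lower than 16% → no reduction. → 16%.
Line C: food-processing → 9.2; hydraulic → 9.2.1; new → 9.2.1.3. Scheduled 24%. No special measure applies. → 24%.
Line D: metalworking → 9.3; electrically operated → 9.3.4; as parts → 9.3.4.1. Scheduled 14%. No special measure applies. → 14%.
Sum: 26% + 16% + 24% + 14% = 80%.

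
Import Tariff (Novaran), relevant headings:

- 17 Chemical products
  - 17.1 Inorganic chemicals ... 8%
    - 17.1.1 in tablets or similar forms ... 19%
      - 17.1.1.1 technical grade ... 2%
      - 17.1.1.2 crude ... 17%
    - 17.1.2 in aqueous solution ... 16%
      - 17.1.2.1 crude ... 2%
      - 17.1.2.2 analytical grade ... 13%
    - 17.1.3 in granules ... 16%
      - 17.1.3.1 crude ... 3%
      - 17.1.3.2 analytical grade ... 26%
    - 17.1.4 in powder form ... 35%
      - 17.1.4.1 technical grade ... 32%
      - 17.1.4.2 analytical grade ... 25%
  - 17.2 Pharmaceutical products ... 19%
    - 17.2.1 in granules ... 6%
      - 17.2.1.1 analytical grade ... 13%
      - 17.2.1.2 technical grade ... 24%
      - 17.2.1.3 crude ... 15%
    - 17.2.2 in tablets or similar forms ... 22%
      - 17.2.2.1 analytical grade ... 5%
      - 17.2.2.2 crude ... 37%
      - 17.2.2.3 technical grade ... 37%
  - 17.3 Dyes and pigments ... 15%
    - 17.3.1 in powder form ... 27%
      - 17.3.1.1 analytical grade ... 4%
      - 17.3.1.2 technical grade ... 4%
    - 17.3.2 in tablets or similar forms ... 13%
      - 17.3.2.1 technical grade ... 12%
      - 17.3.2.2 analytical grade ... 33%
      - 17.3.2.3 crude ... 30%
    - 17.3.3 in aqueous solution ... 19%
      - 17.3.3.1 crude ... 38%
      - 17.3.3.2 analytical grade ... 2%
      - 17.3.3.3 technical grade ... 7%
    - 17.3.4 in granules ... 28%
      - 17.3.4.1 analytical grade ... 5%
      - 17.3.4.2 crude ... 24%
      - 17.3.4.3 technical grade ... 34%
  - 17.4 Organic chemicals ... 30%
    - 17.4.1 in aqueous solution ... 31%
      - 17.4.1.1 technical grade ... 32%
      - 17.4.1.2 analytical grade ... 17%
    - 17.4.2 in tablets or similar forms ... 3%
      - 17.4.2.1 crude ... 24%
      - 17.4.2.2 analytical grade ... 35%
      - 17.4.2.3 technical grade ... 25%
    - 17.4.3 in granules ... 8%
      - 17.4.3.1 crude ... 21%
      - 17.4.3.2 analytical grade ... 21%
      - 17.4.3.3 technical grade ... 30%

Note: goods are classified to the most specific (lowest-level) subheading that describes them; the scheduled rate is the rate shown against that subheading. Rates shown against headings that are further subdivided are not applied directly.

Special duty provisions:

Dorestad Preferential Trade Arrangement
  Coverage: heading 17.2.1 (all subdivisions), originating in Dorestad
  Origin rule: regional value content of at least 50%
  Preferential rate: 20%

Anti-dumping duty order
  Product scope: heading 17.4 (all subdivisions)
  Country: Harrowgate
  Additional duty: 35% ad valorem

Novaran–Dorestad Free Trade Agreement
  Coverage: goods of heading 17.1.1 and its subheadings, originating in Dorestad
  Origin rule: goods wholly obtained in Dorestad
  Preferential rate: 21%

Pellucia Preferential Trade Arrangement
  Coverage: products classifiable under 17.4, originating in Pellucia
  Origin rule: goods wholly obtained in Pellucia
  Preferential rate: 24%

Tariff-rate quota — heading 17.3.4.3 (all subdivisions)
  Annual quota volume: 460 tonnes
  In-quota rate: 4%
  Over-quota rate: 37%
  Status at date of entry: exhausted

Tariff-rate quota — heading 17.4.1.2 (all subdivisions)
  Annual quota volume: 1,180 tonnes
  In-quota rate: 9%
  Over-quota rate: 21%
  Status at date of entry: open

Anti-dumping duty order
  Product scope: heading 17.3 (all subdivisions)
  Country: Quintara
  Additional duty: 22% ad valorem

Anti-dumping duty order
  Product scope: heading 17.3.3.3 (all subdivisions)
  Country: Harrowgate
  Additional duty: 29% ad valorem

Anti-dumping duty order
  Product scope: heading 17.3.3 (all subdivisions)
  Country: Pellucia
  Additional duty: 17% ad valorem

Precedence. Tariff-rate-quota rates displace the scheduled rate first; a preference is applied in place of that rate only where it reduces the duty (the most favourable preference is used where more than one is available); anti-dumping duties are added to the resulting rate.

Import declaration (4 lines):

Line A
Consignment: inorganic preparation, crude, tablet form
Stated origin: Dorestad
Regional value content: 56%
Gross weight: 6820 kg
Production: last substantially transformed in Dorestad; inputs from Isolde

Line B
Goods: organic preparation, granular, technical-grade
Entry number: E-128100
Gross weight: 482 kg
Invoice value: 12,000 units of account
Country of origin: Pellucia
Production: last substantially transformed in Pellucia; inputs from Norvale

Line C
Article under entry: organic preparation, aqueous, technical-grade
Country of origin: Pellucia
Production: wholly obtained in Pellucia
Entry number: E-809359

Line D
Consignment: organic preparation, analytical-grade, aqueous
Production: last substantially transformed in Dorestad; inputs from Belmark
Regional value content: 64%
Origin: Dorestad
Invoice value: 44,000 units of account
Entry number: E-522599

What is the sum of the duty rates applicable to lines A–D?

Line A: inorganic → 17.1; tablet form → 17.1.1; crude → 17.1.1.2. Scheduled 17%. Dorestad agreement on 17.2.1: 17.1.1.2 not covered; Dorestad agreement on 17.1.1: not wholly obtained. → 17%.
Line B: organic → 17.4; granular → 17.4.3; technical-grade → 17.4.3.3. Scheduled 30%. Pellucia agreement on 17.4: not wholly obtained. → 30%.
Line C: organic → 17.4; aqueous → 17.4.1; technical-grade → 17.4.1.1. Scheduled 32%. Pellucia agreement on 17.4: wholly obtained → 24% available; preferential 24%. → 24%.
Line D: organic → 17.4; aqueous → 17.4.1; analytical-grade → 17.4.1.2. Scheduled 17%. quota on 17.4.1.2 open → in-quota 9%; Dorestad agreement on 17.2.1: 17.4.1.2 not covered; Dorestad agreement on 17.1.1: 17.4.1.2 not covered. → 9%.
Sum: 17% + 30% + 24% + 9% = 80%.

80%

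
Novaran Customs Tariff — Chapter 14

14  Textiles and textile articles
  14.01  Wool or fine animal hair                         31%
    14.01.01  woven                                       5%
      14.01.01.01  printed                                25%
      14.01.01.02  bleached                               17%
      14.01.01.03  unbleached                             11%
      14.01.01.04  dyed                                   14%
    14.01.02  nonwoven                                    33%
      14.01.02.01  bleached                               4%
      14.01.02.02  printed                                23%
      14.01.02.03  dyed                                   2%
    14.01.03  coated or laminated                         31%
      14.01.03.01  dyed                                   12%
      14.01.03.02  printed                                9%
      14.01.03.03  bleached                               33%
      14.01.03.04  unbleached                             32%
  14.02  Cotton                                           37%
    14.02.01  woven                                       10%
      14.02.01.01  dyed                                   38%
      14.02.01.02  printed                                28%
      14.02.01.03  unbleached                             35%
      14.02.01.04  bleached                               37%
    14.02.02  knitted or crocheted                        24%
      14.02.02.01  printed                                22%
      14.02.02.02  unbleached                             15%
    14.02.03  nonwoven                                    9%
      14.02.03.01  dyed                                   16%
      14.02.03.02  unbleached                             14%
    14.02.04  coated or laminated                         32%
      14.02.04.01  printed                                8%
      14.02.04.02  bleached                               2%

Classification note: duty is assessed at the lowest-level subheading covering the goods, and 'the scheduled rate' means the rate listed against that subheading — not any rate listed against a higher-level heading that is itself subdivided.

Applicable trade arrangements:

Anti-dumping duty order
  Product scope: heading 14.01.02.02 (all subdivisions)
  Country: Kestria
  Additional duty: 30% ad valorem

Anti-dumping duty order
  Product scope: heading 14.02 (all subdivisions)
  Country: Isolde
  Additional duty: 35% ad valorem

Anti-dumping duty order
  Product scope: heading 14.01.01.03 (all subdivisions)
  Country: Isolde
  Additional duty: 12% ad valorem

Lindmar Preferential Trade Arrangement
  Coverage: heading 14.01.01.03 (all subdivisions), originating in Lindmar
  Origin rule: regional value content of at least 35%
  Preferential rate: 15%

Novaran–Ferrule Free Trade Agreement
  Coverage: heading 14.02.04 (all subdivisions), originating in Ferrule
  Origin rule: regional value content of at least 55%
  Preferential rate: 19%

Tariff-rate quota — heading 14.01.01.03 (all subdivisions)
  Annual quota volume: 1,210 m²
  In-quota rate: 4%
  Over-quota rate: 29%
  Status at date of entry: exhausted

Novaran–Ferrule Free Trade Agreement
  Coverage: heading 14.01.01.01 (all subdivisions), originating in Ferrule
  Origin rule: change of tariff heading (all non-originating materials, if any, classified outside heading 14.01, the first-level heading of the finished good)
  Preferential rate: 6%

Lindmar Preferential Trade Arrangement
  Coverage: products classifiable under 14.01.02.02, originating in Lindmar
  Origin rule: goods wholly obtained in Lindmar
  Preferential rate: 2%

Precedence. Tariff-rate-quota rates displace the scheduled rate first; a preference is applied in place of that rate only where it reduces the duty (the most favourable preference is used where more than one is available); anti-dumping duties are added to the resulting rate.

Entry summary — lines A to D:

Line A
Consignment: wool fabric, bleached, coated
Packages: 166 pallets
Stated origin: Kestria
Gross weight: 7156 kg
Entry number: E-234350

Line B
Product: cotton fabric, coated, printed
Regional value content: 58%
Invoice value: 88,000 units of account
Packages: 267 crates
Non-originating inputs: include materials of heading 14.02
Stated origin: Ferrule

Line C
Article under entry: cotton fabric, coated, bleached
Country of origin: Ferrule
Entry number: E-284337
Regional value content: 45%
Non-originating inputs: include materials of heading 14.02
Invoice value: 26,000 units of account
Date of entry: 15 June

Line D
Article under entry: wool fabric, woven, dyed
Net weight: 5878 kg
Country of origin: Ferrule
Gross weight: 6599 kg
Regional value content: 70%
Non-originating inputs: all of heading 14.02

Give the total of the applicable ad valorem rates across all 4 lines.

Line A: wool → 14.01; coated → 14.01.03; bleached → 14.01.03.03. Scheduled 33%. No special measure applies. → 33%.
Line B: cotton → 14.02; coated → 14.02.04; printed → 14.02.04.01. Scheduled 8%. Ferrule agreement on 14.02.04: RVC ≥ 55% → 19% available; Ferrule agreement on 14.01.01.01: 14.02.04.01 not covered; preference 19% not lower than 8% → no reduction. → 8%.
Line C: cotton → 14.02; coated → 14.02.04; bleached → 14.02.04.02. Scheduled 2%. Ferrule agreement on 14.02.04: RVC < 55%; Ferrule agreement on 14.01.01.01: 14.02.04.02 not covered. → 2%.
Line D: wool → 14.01; woven → 14.01.01; dyed → 14.01.01.04. Scheduled 14%. Ferrule agreement on 14.02.04: 14.01.01.04 not covered; Ferrule agreement on 14.01.01.01: 14.01.01.04 not covered. → 14%.
Sum: 33% + 8% + 2% + 14% = 57%.

57%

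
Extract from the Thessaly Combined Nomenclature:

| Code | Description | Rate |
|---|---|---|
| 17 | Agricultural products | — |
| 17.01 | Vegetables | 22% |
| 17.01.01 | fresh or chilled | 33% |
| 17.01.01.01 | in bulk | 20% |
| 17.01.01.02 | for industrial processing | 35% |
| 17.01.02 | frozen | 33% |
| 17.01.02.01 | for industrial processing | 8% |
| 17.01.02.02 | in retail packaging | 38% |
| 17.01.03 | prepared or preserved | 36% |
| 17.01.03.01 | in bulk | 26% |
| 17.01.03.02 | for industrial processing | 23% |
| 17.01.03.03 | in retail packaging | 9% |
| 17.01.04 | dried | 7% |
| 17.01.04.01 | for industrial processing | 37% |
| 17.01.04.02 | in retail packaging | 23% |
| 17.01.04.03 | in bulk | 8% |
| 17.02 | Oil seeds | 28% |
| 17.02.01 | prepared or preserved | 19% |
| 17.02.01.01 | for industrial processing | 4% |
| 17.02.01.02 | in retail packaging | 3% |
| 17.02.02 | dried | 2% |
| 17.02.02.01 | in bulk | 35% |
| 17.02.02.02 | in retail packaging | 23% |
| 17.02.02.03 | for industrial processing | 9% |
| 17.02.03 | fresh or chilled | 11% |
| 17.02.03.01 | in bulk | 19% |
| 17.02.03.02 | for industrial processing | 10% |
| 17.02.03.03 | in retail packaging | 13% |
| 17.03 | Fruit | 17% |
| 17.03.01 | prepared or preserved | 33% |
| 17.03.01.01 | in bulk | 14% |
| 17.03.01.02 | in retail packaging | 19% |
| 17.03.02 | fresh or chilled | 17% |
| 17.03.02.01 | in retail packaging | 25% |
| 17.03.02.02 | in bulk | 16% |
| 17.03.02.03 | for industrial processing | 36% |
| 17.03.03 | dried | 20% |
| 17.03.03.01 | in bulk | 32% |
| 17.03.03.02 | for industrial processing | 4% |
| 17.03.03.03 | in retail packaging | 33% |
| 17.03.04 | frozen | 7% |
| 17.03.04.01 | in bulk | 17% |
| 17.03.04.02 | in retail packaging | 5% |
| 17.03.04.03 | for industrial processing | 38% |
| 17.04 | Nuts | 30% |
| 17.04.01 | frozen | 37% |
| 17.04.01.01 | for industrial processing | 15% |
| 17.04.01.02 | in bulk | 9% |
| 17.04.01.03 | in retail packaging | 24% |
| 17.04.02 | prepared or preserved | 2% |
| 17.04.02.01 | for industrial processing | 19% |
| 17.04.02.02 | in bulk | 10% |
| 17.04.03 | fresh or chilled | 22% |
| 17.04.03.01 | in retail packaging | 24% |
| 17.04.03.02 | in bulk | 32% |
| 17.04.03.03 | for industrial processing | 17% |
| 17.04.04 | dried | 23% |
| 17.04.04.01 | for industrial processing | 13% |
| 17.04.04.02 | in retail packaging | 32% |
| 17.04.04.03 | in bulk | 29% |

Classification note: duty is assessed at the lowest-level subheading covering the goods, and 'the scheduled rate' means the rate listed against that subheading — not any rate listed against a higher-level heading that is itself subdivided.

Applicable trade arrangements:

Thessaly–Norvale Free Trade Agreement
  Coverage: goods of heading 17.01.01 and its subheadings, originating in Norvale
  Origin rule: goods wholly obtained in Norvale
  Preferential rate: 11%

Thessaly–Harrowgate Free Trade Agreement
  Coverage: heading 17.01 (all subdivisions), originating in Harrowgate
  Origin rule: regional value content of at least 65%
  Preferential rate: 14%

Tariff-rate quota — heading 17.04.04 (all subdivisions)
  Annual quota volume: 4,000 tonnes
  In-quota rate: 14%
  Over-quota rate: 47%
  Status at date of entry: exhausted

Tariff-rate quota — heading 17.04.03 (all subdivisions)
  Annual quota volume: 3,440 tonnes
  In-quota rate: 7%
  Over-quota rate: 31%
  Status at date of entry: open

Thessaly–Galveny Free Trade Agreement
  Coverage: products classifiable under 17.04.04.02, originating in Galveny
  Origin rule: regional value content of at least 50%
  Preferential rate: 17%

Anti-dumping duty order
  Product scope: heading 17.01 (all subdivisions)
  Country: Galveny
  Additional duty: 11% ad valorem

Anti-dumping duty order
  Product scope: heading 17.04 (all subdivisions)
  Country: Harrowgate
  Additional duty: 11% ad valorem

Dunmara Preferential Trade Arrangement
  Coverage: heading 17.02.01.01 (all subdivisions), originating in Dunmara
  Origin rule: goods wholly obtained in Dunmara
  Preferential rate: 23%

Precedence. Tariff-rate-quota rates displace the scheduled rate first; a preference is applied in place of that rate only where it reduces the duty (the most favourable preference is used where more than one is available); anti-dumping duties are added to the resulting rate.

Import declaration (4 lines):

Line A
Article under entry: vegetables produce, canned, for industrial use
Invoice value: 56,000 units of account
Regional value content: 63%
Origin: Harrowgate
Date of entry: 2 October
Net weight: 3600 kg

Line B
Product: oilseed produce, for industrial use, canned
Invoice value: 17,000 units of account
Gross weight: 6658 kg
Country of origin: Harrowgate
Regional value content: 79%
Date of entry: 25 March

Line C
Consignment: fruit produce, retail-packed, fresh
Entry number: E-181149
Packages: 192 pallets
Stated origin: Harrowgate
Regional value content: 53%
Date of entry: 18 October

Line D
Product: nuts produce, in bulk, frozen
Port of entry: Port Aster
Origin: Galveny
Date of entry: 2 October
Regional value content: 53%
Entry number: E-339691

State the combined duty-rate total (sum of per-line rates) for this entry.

Line A: vegetables → 17.01; canned → 17.01.03; for industrial use → 17.01.03.02. Scheduled 23%. Harrowgate agreement on 17.01: RVC < 65%. → 23%.
Line B: oilseed → 17.02; canned → 17.02.01; for industrial use → 17.02.01.01. Scheduled 4%. Harrowgate agreement on 17.01: 17.02.01.01 not covered. → 4%.
Line C: fruit → 17.03; fresh → 17.03.02; retail-packed → 17.03.02.01. Scheduled 25%. Harrowgate agreement on 17.01: 17.03.02.01 not covered. → 25%.
Line D: nuts → 17.04; frozen → 17.04.01; in bulk → 17.04.01.02. Scheduled 9%. Galveny agreement on 17.04.04.02: 17.04.01.02 not covered. → 9%.
Sum: 23% + 4% + 25% + 9% = 61%.

61%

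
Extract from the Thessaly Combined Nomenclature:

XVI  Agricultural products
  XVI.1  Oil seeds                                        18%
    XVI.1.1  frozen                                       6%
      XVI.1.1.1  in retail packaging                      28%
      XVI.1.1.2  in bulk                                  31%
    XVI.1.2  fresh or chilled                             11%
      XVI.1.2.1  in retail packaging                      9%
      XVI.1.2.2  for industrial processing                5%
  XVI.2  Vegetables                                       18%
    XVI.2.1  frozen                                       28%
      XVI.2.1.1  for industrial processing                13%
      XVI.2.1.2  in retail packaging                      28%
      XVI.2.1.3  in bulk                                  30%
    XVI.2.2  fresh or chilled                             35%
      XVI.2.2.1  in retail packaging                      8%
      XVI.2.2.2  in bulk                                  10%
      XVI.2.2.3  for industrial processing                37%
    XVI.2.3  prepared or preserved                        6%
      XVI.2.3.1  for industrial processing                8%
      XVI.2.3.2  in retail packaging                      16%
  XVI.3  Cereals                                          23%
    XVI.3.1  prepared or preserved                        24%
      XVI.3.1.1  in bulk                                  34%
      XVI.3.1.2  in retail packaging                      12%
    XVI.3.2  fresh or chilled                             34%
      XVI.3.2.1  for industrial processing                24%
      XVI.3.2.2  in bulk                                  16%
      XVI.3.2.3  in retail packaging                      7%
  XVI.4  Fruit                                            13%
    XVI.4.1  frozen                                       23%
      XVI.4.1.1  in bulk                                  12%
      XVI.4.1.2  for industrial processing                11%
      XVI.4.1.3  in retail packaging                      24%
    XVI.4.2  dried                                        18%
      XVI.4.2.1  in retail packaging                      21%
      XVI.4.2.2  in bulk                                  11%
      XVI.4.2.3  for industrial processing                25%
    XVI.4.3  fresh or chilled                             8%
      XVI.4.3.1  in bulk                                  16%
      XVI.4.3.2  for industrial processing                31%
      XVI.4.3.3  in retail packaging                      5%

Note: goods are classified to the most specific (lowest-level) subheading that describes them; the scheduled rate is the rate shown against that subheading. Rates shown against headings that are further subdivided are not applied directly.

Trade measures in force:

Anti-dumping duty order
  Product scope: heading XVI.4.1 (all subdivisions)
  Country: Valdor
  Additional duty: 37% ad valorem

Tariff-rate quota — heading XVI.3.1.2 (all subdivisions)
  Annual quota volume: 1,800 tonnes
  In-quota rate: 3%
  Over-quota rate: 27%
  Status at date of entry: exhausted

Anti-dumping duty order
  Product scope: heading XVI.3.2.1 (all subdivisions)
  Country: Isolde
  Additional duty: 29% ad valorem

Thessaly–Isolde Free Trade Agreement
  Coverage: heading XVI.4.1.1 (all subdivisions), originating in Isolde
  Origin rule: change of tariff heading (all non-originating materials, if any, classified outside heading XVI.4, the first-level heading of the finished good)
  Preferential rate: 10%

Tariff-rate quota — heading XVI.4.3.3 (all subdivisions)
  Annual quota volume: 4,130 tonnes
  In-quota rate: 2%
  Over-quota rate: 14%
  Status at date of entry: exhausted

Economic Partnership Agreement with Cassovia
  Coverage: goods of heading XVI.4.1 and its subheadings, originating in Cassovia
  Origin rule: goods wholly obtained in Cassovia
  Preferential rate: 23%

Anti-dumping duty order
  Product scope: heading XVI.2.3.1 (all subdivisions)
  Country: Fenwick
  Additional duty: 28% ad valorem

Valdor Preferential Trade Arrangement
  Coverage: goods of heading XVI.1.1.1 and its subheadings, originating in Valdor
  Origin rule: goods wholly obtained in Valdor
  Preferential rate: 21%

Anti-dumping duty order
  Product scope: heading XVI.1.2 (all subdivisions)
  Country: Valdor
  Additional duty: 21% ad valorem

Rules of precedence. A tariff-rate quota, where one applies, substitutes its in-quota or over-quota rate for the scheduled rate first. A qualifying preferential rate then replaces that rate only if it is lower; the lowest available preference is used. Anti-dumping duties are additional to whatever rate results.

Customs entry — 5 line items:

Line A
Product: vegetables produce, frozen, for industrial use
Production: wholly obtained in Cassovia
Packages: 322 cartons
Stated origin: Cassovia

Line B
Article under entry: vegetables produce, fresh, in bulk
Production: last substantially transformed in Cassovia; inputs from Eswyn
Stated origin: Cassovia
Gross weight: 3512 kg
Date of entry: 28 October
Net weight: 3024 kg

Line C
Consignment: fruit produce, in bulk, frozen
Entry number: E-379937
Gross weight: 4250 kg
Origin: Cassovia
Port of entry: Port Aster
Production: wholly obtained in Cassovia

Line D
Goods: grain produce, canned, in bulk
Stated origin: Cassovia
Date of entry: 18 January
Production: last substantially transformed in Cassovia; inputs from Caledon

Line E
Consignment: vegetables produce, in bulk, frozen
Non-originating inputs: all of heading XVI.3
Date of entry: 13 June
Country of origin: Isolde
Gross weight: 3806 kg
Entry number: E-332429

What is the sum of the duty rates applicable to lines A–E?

99%

Line A: vegetables → XVI.2; frozen → XVI.2.1; for industrial use → XVI.2.1.1. Scheduled 13%. Cassovia agreement on XVI.4.1: XVI.2.1.1 not covered. → 13%.
Line B: vegetables → XVI.2; fresh → XVI.2.2; in bulk → XVI.2.2.2. Scheduled 10%. Cassovia agreement on XVI.4.1: XVI.2.2.2 not covered. → 10%.
Line C: fruit → XVI.4; frozen → XVI.4.1; in bulk → XVI.4.1.1. Scheduled 12%. Cassovia agreement on XVI.4.1: wholly obtained → 23% available; preference 23% not lower than 12% → no reduction. → 12%.
Line D: grain → XVI.3; canned → XVI.3.1; in bulk → XVI.3.1.1. Scheduled 34%. Cassovia agreement on XVI.4.1: XVI.3.1.1 not covered. → 34%.
Line E: vegetables → XVI.2; frozen → XVI.2.1; in bulk → XVI.2.1.3. Scheduled 30%. Isolde agreement on XVI.4.1.1: XVI.2.1.3 not covered. → 30%.
Sum: 13% + 10% + 12% + 34% + 30% = 99%.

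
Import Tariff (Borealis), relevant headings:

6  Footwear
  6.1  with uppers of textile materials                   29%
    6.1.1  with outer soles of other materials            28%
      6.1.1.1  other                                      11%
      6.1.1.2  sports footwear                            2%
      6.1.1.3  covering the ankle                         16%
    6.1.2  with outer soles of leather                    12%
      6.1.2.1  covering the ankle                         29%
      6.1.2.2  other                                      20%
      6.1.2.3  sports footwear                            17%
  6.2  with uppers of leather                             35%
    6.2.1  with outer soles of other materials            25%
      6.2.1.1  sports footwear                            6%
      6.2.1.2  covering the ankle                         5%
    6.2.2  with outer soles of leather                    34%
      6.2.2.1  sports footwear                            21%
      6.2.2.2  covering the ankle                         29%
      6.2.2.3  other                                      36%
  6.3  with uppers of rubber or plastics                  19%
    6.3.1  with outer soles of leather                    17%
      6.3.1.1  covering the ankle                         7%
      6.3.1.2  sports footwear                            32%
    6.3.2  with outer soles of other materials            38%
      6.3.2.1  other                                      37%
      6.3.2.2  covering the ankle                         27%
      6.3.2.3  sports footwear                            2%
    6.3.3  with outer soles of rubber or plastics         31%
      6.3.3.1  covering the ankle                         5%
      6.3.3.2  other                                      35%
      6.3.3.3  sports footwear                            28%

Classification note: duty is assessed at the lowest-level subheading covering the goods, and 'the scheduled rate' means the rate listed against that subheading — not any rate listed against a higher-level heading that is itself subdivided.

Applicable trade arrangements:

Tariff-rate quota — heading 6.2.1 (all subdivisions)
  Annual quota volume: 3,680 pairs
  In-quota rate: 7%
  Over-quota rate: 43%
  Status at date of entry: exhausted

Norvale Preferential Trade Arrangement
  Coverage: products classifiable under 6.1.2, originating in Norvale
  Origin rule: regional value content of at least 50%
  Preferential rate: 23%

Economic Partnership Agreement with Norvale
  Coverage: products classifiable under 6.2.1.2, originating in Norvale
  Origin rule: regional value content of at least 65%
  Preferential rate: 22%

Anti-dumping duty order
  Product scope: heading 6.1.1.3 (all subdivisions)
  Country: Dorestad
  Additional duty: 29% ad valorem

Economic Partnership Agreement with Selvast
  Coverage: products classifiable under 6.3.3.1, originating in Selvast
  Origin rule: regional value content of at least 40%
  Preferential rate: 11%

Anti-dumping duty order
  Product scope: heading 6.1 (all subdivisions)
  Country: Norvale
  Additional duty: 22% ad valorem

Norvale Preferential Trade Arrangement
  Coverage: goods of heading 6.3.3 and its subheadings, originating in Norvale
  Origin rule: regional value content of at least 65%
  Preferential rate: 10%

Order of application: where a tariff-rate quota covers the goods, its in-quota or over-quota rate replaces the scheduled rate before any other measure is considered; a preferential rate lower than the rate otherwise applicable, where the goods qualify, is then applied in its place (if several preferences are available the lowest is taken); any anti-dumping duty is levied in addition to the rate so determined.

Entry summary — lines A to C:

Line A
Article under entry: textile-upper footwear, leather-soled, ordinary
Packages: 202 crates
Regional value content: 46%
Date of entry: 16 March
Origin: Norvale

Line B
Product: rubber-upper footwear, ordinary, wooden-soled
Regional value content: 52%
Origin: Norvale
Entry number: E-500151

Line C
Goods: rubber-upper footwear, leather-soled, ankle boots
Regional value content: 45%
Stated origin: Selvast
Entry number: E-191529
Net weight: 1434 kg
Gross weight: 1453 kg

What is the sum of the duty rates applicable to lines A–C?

Line A: textile-upper → 6.1; leather-soled → 6.1.2; ordinary → 6.1.2.2. Scheduled 20%. Norvale agreement on 6.1.2: RVC < 50%; Norvale agreement on 6.2.1.2: 6.1.2.2 not covered; Norvale agreement on 6.3.3: 6.1.2.2 not covered; anti-dumping (Norvale, 6.1): +22%; total 20% + 22% = 42%. → 42%.
Line B: rubber-upper → 6.3; wooden-soled → 6.3.2; ordinary → 6.3.2.1. Scheduled 37%. Norvale agreement on 6.1.2: 6.3.2.1 not covered; Norvale agreement on 6.2.1.2: 6.3.2.1 not covered; Norvale agreement on 6.3.3: 6.3.2.1 not covered. → 37%.
Line C: rubber-upper → 6.3; leather-soled → 6.3.1; ankle boots → 6.3.1.1. Scheduled 7%. Selvast agreement on 6.3.3.1: 6.3.1.1 not covered. → 7%.
Sum: 42% + 37% + 7% = 86%.

86%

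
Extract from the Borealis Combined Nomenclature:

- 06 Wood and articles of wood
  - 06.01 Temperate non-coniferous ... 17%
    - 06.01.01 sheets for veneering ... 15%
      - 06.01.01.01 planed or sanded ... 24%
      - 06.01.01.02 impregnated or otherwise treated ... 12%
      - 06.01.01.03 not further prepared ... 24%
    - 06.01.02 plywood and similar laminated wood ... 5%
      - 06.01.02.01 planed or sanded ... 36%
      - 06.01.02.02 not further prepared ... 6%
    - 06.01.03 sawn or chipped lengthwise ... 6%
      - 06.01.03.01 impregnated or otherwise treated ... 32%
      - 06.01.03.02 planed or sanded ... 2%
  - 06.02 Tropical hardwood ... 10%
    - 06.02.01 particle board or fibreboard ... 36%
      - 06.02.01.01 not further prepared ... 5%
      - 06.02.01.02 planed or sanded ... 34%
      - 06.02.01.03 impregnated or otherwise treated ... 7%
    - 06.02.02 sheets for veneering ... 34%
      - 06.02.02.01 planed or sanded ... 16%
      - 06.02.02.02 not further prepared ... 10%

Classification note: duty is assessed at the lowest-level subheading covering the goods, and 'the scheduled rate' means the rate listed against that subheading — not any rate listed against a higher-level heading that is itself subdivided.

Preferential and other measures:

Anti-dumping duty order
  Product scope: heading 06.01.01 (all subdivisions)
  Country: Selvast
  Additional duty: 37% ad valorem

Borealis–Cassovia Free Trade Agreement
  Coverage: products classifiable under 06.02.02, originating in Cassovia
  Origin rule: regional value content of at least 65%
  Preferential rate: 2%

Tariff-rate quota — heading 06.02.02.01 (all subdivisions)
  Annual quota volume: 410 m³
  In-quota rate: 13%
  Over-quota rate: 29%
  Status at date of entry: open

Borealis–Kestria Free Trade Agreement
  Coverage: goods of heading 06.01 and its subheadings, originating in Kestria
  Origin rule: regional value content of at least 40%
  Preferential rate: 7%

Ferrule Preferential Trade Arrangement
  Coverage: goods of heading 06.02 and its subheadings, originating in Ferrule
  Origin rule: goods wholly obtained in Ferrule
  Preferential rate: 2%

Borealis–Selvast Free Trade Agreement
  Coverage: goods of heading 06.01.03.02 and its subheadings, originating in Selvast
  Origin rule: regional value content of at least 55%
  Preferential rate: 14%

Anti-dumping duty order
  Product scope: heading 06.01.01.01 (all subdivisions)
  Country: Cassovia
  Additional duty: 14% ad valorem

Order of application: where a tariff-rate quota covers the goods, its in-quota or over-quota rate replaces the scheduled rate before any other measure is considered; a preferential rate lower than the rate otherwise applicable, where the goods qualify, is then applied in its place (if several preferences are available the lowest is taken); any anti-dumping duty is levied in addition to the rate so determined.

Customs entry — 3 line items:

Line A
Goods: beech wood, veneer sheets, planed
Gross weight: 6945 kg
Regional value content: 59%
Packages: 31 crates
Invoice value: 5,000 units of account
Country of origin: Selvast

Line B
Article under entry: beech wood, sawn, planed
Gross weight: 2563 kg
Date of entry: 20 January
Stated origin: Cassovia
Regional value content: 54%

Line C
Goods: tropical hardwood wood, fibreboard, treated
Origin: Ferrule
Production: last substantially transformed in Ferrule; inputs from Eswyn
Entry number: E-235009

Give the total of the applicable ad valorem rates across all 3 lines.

70%

Line A: beech → 06.01; veneer sheets → 06.01.01; planed → 06.01.01.01. Scheduled 24%. Selvast agreement on 06.01.03.02: 06.01.01.01 not covered; anti-dumping (Selvast, 06.01.01): +37%; total 24% + 37% = 61%. → 61%.
Line B: beech → 06.01; sawn → 06.01.03; planed → 06.01.03.02. Scheduled 2%. Cassovia agreement on 06.02.02: 06.01.03.02 not covered. → 2%.
Line C: tropical hardwood → 06.02; fibreboard → 06.02.01; treated → 06.02.01.03. Scheduled 7%. Ferrule agreement on 06.02: not wholly obtained. → 7%.
Sum: 61% + 2% + 7% = 70%.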